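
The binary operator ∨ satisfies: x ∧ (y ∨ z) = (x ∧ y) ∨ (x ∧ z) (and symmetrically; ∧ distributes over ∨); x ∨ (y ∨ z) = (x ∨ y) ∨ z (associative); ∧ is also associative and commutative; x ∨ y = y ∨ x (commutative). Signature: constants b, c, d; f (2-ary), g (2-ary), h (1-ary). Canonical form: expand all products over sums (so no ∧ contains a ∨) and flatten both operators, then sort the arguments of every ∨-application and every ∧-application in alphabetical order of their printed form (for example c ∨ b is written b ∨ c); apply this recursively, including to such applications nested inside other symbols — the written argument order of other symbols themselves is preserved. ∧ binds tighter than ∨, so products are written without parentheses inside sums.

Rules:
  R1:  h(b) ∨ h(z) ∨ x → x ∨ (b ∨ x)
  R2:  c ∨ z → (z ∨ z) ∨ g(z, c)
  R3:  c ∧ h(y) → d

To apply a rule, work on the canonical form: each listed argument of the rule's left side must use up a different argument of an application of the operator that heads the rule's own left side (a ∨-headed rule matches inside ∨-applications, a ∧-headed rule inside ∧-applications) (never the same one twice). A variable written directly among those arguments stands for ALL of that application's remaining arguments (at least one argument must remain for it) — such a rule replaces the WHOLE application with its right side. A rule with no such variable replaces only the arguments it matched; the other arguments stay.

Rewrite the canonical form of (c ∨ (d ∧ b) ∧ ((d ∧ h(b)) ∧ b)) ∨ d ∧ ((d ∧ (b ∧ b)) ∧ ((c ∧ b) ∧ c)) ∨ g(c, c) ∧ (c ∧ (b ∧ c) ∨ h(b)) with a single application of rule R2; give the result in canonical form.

Canonical form:  b ∧ b ∧ b ∧ c ∧ c ∧ d ∧ d ∨ b ∧ b ∧ d ∧ d ∧ h(b) ∨ b ∧ c ∧ c ∧ g(c, c) ∨ c ∨ g(c, c) ∧ h(b)
Apply R2:  consuming c;  z := b ∧ b ∧ b ∧ c ∧ c ∧ d ∧ d ∨ b ∧ b ∧ d ∧ d ∧ h(b) ∨ b ∧ c ∧ c ∧ g(c, c) ∨ g(c, c) ∧ h(b)
Every leftover argument binds to the variable; the entire application is replaced.
Giving:  b ∧ b ∧ b ∧ c ∧ c ∧ d ∧ d ∨ b ∧ b ∧ b ∧ c ∧ c ∧ d ∧ d ∨ b ∧ b ∧ d ∧ d ∧ h(b) ∨ b ∧ b ∧ d ∧ d ∧ h(b) ∨ b ∧ c ∧ c ∧ g(c, c) ∨ b ∧ c ∧ c ∧ g(c, c) ∨ g(b ∧ b ∧ b ∧ c ∧ c ∧ d ∧ d ∨ b ∧ b ∧ d ∧ d ∧ h(b) ∨ b ∧ c ∧ c ∧ g(c, c) ∨ g(c, c) ∧ h(b), c) ∨ g(c, c) ∧ h(b) ∨ g(c, c) ∧ h(b)

Answer: b ∧ b ∧ b ∧ c ∧ c ∧ d ∧ d ∨ b ∧ b ∧ b ∧ c ∧ c ∧ d ∧ d ∨ b ∧ b ∧ d ∧ d ∧ h(b) ∨ b ∧ b ∧ d ∧ d ∧ h(b) ∨ b ∧ c ∧ c ∧ g(c, c) ∨ b ∧ c ∧ c ∧ g(c, c) ∨ g(b ∧ b ∧ b ∧ c ∧ c ∧ d ∧ d ∨ b ∧ b ∧ d ∧ d ∧ h(b) ∨ b ∧ c ∧ c ∧ g(c, c) ∨ g(c, c) ∧ h(b), c) ∨ g(c, c) ∧ h(b) ∨ g(c, c) ∧ h(b)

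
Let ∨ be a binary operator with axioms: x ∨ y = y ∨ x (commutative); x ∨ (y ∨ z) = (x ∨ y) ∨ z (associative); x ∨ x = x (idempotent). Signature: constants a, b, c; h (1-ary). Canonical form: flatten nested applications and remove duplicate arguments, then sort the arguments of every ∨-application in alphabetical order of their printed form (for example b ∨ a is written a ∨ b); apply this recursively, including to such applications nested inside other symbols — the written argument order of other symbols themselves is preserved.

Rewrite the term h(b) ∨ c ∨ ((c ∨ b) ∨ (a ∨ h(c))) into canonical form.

Answer: a ∨ b ∨ c ∨ h(b) ∨ h(c)

Derivation:
Flatten:  h(b) ∨ c ∨ c ∨ b ∨ a ∨ h(c)
Deduplicate:  drop duplicate c
Sort:  a ∨ b ∨ c ∨ h(b) ∨ h(c)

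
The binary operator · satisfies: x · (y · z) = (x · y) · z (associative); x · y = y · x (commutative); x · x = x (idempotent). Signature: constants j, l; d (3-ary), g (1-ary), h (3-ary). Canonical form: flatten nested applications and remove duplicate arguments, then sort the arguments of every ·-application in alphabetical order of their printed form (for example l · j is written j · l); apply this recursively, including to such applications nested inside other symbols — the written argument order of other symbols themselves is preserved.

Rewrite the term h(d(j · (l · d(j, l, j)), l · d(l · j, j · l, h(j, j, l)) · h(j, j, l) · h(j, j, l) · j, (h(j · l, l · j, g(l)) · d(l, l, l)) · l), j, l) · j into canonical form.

Answer: h(d(d(j, l, j) · j · l, d(j · l, j · l, h(j, j, l)) · h(j, j, l) · j · l, d(l, l, l) · h(j · l, j · l, g(l)) · l), j, l) · j

Derivation:
Inside:  h(d(j · (l · d(j, l, j)), l · d(l · j, j · l, h(j, j, l)) · h(j, j, l) · h(j, j, l) · j, (h(j · l, l · j, g(l)) · d(l, l, l)) · l), j, l)  →  h(d(d(j, l, j) · j · l, d(j · l, j · l, h(j, j, l)) · h(j, j, l) · j · l, d(l, l, l) · h(j · l, j · l, g(l)) · l), j, l)
Sort arguments:  h(d(d(j, l, j) · j · l, d(j · l, j · l, h(j, j, l)) · h(j, j, l) · j · l, d(l, l, l) · h(j · l, j · l, g(l)) · l), j, l) · j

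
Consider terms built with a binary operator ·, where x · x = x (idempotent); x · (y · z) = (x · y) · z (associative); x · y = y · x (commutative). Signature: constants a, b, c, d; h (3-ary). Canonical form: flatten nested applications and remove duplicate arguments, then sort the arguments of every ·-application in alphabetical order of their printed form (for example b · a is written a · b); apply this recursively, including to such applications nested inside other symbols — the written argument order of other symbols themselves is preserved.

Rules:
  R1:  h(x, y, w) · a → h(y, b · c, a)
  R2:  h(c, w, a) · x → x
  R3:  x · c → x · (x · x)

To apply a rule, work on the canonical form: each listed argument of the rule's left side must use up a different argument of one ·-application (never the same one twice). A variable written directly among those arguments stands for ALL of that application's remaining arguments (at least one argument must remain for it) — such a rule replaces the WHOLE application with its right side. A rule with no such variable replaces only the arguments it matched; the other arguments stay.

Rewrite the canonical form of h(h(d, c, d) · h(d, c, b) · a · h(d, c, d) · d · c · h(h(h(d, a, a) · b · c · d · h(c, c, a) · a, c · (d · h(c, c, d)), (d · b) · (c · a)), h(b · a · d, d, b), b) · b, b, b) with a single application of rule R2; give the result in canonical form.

Canonical form:  h(a · b · c · d · h(d, c, b) · h(d, c, d) · h(h(a · b · c · d · h(c, c, a) · h(d, a, a), c · d · h(c, c, d), a · b · c · d), h(a · b · d, d, b), b), b, b)
Apply R2:  consuming h(c, c, a);  w := c, x := a · b · c · d · h(d, a, a)
The extension variable absorbs all remaining arguments, so the whole application is rewritten.
Result:  h(a · b · c · d · h(d, c, b) · h(d, c, d) · h(h(a · b · c · d · h(d, a, a), c · d · h(c, c, d), a · b · c · d), h(a · b · d, d, b), b), b, b)

Answer: h(a · b · c · d · h(d, c, b) · h(d, c, d) · h(h(a · b · c · d · h(d, a, a), c · d · h(c, c, d), a · b · c · d), h(a · b · d, d, b), b), b, b)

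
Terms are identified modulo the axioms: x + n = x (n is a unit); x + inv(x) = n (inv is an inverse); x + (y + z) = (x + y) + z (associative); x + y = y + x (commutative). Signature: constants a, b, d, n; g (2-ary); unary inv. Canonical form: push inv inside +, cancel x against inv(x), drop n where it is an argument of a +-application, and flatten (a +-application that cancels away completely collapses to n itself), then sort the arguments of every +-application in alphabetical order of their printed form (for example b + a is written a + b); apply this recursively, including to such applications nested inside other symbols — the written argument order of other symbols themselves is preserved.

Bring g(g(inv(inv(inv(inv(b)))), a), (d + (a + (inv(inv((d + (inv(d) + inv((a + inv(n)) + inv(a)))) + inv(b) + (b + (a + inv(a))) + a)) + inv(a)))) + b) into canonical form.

Work inside:  (d + (a + (inv(inv((d + (inv(d) + inv((a + inv(n)) + inv(a)))) + inv(b) + (b + (a + inv(a))) + a)) + inv(a)))) + b
Push inv inside:  distribute inv over + and collapse double inv
Combine occurrences:  d + a + b
Order the arguments:  a + b + d
Rebuild:  g(g(b, a), a + b + d)

Answer: g(g(b, a), a + b + d)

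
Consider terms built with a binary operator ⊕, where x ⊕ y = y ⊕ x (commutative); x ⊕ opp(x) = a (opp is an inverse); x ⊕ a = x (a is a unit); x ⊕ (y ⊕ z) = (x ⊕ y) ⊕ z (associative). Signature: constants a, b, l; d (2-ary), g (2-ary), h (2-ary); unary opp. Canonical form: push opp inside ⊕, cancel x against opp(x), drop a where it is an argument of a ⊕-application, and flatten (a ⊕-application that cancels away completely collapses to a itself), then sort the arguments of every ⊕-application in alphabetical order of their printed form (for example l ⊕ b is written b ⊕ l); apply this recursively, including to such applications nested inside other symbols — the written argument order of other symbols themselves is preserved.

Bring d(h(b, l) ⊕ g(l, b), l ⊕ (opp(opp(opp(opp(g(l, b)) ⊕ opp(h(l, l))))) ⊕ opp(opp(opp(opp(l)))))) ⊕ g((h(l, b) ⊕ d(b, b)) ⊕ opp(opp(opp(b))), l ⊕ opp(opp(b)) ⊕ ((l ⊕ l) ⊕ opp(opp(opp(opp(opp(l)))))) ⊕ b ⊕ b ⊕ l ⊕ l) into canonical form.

Answer: d(g(l, b) ⊕ h(b, l), g(l, b) ⊕ h(l, l) ⊕ l ⊕ l) ⊕ g(d(b, b) ⊕ h(l, b) ⊕ opp(b), b ⊕ b ⊕ b ⊕ l ⊕ l ⊕ l ⊕ l)

Derivation:
Push opp inside:  distribute opp over ⊕ and collapse double opp
Collect terms:  d(g(l, b) ⊕ h(b, l), g(l, b) ⊕ h(l, l) ⊕ l ⊕ l) ⊕ g(d(b, b) ⊕ h(l, b) ⊕ opp(b), b ⊕ b ⊕ b ⊕ l ⊕ l ⊕ l ⊕ l)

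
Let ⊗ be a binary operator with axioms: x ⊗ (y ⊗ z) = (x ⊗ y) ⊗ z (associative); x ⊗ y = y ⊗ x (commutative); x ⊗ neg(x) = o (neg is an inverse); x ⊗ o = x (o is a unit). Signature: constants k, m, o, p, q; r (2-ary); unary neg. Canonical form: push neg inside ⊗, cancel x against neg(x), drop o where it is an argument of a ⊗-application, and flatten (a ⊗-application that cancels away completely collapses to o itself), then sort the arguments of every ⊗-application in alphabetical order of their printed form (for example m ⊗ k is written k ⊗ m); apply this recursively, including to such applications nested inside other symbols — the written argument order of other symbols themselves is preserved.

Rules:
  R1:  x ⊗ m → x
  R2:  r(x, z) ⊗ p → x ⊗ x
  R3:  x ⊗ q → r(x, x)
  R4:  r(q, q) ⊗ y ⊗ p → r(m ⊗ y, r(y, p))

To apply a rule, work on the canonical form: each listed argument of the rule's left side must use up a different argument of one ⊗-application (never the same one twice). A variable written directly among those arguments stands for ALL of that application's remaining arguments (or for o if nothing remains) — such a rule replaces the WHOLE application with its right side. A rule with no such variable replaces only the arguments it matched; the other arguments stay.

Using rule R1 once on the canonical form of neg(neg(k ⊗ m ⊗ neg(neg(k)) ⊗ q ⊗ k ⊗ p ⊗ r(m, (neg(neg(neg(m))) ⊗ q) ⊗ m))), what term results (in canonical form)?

Answer: k ⊗ k ⊗ k ⊗ p ⊗ q ⊗ r(m, q)

Derivation:
Canonical form:  k ⊗ k ⊗ k ⊗ m ⊗ p ⊗ q ⊗ r(m, q)
R1 matches:  uses m;  x := k ⊗ k ⊗ k ⊗ p ⊗ q ⊗ r(m, q)
The extension variable absorbs all remaining arguments, so the whole application is rewritten.
Result:  k ⊗ k ⊗ k ⊗ p ⊗ q ⊗ r(m, q)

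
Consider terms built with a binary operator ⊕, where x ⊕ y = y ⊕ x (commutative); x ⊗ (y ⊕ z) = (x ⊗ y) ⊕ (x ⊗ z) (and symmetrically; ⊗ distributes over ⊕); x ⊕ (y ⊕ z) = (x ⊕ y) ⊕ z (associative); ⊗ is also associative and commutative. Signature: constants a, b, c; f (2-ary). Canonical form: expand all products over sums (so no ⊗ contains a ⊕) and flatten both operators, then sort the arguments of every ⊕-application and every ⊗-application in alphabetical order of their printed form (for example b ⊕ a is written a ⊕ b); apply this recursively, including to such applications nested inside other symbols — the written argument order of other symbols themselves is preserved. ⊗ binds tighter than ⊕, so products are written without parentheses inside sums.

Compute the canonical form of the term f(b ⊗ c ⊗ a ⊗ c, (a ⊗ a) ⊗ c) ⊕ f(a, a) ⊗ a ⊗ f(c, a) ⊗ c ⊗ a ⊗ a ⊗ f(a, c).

Un-nest:  f(a ⊗ b ⊗ c ⊗ c, a ⊗ a ⊗ c) ⊕ a ⊗ a ⊗ a ⊗ c ⊗ f(a, a) ⊗ f(a, c) ⊗ f(c, a)
Sort:  a ⊗ a ⊗ a ⊗ c ⊗ f(a, a) ⊗ f(a, c) ⊗ f(c, a) ⊕ f(a ⊗ b ⊗ c ⊗ c, a ⊗ a ⊗ c)

Answer: a ⊗ a ⊗ a ⊗ c ⊗ f(a, a) ⊗ f(a, c) ⊗ f(c, a) ⊕ f(a ⊗ b ⊗ c ⊗ c, a ⊗ a ⊗ c)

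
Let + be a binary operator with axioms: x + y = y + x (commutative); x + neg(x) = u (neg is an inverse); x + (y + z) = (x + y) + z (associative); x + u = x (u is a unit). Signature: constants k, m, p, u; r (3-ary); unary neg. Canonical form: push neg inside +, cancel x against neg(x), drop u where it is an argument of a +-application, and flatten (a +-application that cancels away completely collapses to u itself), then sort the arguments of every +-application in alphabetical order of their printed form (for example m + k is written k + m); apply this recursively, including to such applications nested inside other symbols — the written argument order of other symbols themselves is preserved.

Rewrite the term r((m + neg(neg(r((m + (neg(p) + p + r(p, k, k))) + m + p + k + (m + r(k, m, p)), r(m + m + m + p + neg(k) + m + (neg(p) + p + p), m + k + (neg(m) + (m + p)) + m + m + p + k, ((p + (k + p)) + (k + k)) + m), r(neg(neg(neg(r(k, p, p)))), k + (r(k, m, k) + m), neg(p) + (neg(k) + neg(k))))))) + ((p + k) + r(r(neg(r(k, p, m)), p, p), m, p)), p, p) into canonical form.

Answer: r(k + m + p + r(k + m + m + m + p + r(k, m, p) + r(p, k, k), r(m + m + m + m + neg(k) + p + p, k + k + m + m + m + p + p, k + k + k + m + p + p), r(neg(r(k, p, p)), k + m + r(k, m, k), neg(k) + neg(k) + neg(p))) + r(r(neg(r(k, p, m)), p, p), m, p), p, p)

Derivation:
Descend into:  (m + neg(neg(r((m + (neg(p) + p + r(p, k, k))) + m + p + k + (m + r(k, m, p)), r(m + m + m + p + neg(k) + m + (neg(p) + p + p), m + k + (neg(m) + (m + p)) + m + m + p + k, ((p + (k + p)) + (k + k)) + m), r(neg(neg(neg(r(k, p, p)))), k + (r(k, m, k) + m), neg(p) + (neg(k) + neg(k))))))) + ((p + k) + r(r(neg(r(k, p, m)), p, p), m, p))
Push neg inside:  distribute neg over + and collapse double neg
Collect:  m + r(k + m + m + m + p + r(k, m, p) + r(p, k, k), r(m + m + m + m + neg(k) + p + p, k + k + m + m + m + p + p, k + k + k + m + p + p), r(neg(r(k, p, p)), k + m + r(k, m, k), neg(k) + neg(k) + neg(p))) + p + k + r(r(neg(r(k, p, m)), p, p), m, p)
Sort arguments:  k + m + p + r(k + m + m + m + p + r(k, m, p) + r(p, k, k), r(m + m + m + m + neg(k) + p + p, k + k + m + m + m + p + p, k + k + k + m + p + p), r(neg(r(k, p, p)), k + m + r(k, m, k), neg(k) + neg(k) + neg(p))) + r(r(neg(r(k, p, m)), p, p), m, p)
Rebuild:  r(k + m + p + r(k + m + m + m + p + r(k, m, p) + r(p, k, k), r(m + m + m + m + neg(k) + p + p, k + k + m + m + m + p + p, k + k + k + m + p + p), r(neg(r(k, p, p)), k + m + r(k, m, k), neg(k) + neg(k) + neg(p))) + r(r(neg(r(k, p, m)), p, p), m, p), p, p)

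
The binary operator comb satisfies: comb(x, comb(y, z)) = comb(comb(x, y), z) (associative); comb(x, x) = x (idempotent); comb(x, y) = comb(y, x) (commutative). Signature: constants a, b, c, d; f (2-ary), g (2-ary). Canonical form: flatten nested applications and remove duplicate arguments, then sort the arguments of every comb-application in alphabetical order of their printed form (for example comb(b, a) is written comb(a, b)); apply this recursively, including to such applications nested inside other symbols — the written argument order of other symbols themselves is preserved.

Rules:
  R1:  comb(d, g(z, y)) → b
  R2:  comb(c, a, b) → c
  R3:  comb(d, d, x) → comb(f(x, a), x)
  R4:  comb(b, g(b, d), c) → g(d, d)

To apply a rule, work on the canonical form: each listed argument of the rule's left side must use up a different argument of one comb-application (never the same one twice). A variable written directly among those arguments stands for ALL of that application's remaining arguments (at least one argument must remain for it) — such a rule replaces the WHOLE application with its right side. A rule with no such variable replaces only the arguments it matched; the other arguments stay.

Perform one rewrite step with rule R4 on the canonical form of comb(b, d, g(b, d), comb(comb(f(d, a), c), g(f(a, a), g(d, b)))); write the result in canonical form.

Canonical form:  comb(b, c, d, f(d, a), g(b, d), g(f(a, a), g(d, b)))
R4 matches:  uses b, c, g(b, d)
New term:  comb(d, f(d, a), g(d, d), g(f(a, a), g(d, b)))

Answer: comb(d, f(d, a), g(d, d), g(f(a, a), g(d, b)))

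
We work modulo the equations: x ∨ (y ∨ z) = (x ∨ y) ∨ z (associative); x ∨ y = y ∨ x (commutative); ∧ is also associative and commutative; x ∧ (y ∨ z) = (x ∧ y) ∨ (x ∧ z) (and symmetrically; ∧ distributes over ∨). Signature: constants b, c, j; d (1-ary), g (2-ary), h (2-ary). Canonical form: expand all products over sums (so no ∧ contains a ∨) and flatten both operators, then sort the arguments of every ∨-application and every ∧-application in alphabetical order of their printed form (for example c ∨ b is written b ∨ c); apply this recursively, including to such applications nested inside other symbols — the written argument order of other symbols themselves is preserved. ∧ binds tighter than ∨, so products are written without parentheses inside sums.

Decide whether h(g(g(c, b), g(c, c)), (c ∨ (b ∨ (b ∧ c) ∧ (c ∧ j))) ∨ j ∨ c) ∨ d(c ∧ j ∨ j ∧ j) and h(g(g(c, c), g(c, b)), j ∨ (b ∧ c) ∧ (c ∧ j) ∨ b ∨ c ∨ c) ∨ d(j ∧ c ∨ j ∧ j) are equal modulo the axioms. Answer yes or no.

Left:  h(g(g(c, b), g(c, c)), (c ∨ (b ∨ (b ∧ c) ∧ (c ∧ j))) ∨ j ∨ c) ∨ d(c ∧ j ∨ j ∧ j)
  Merge nested applications:  h(g(g(c, b), g(c, c)), b ∨ b ∧ c ∧ c ∧ j ∨ c ∨ c ∨ j) ∨ d(c ∧ j ∨ j ∧ j)
  Order the arguments:  d(c ∧ j ∨ j ∧ j) ∨ h(g(g(c, b), g(c, c)), b ∨ b ∧ c ∧ c ∧ j ∨ c ∨ c ∨ j)
Right:  h(g(g(c, c), g(c, b)), j ∨ (b ∧ c) ∧ (c ∧ j) ∨ b ∨ c ∨ c) ∨ d(j ∧ c ∨ j ∧ j)
  Un-nest:  h(g(g(c, c), g(c, b)), b ∨ b ∧ c ∧ c ∧ j ∨ c ∨ c ∨ j) ∨ d(c ∧ j ∨ j ∧ j)
  Sort arguments:  d(c ∧ j ∨ j ∧ j) ∨ h(g(g(c, c), g(c, b)), b ∨ b ∧ c ∧ c ∧ j ∨ c ∨ c ∨ j)

Answer: no — d(c ∧ j ∨ j ∧ j) ∨ h(g(g(c, b), g(c, c)), b ∨ b ∧ c ∧ c ∧ j ∨ c ∨ c ∨ j) vs d(c ∧ j ∨ j ∧ j) ∨ h(g(g(c, c), g(c, b)), b ∨ b ∧ c ∧ c ∧ j ∨ c ∨ c ∨ j)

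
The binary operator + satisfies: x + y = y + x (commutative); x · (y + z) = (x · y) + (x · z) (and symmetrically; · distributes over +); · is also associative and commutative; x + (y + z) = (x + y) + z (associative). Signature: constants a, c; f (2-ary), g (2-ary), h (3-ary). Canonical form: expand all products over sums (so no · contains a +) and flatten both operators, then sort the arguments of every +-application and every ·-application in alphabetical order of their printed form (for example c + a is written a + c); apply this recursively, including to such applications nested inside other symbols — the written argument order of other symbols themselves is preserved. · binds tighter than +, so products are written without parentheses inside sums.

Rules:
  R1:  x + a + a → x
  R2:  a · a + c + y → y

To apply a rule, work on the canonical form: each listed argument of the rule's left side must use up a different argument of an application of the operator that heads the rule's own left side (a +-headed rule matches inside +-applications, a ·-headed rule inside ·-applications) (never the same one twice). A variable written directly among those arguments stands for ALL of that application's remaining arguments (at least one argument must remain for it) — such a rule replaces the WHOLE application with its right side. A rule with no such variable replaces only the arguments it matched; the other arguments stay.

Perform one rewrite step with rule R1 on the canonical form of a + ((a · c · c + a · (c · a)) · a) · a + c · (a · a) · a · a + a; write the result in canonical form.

Answer: a · a · a · a · c + a · a · a · a · c + a · a · a · c · c

Derivation:
Canonical form:  a + a + a · a · a · a · c + a · a · a · a · c + a · a · a · c · c
R1 matches:  uses a, a;  x := a · a · a · a · c + a · a · a · a · c + a · a · a · c · c
The variable takes the whole remainder — replace the entire application.
New term:  a · a · a · a · c + a · a · a · a · c + a · a · a · c · c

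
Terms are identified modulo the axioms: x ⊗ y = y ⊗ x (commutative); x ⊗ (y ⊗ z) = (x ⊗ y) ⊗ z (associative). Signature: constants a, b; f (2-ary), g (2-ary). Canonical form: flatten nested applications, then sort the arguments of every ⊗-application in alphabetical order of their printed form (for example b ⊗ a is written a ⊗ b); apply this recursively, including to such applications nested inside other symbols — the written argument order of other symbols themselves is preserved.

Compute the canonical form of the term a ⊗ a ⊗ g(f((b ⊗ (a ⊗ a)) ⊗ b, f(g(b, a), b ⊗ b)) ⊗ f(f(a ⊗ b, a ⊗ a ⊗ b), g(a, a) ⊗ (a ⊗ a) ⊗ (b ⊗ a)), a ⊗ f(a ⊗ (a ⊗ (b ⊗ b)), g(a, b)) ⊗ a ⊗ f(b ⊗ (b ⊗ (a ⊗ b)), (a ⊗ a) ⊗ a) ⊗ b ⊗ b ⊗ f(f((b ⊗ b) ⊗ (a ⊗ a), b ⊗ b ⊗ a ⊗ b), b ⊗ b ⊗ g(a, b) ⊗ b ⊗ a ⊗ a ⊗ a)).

Answer: a ⊗ a ⊗ g(f(a ⊗ a ⊗ b ⊗ b, f(g(b, a), b ⊗ b)) ⊗ f(f(a ⊗ b, a ⊗ a ⊗ b), a ⊗ a ⊗ a ⊗ b ⊗ g(a, a)), a ⊗ a ⊗ b ⊗ b ⊗ f(a ⊗ a ⊗ b ⊗ b, g(a, b)) ⊗ f(a ⊗ b ⊗ b ⊗ b, a ⊗ a ⊗ a) ⊗ f(f(a ⊗ a ⊗ b ⊗ b, a ⊗ b ⊗ b ⊗ b), a ⊗ a ⊗ a ⊗ b ⊗ b ⊗ b ⊗ g(a, b)))

Derivation:
Inside:  g(f((b ⊗ (a ⊗ a)) ⊗ b, f(g(b, a), b ⊗ b)) ⊗ f(f(a ⊗ b, a ⊗ a ⊗ b), g(a, a) ⊗ (a ⊗ a) ⊗ (b ⊗ a)), a ⊗ f(a ⊗ (a ⊗ (b ⊗ b)), g(a, b)) ⊗ a ⊗ f(b ⊗ (b ⊗ (a ⊗ b)), (a ⊗ a) ⊗ a) ⊗ b ⊗ b ⊗ f(f((b ⊗ b) ⊗ (a ⊗ a), b ⊗ b ⊗ a ⊗ b), b ⊗ b ⊗ g(a, b) ⊗ b ⊗ a ⊗ a ⊗ a))  →  g(f(a ⊗ a ⊗ b ⊗ b, f(g(b, a), b ⊗ b)) ⊗ f(f(a ⊗ b, a ⊗ a ⊗ b), a ⊗ a ⊗ a ⊗ b ⊗ g(a, a)), a ⊗ a ⊗ b ⊗ b ⊗ f(a ⊗ a ⊗ b ⊗ b, g(a, b)) ⊗ f(a ⊗ b ⊗ b ⊗ b, a ⊗ a ⊗ a) ⊗ f(f(a ⊗ a ⊗ b ⊗ b, a ⊗ b ⊗ b ⊗ b), a ⊗ a ⊗ a ⊗ b ⊗ b ⊗ b ⊗ g(a, b)))
Sort:  a ⊗ a ⊗ g(f(a ⊗ a ⊗ b ⊗ b, f(g(b, a), b ⊗ b)) ⊗ f(f(a ⊗ b, a ⊗ a ⊗ b), a ⊗ a ⊗ a ⊗ b ⊗ g(a, a)), a ⊗ a ⊗ b ⊗ b ⊗ f(a ⊗ a ⊗ b ⊗ b, g(a, b)) ⊗ f(a ⊗ b ⊗ b ⊗ b, a ⊗ a ⊗ a) ⊗ f(f(a ⊗ a ⊗ b ⊗ b, a ⊗ b ⊗ b ⊗ b), a ⊗ a ⊗ a ⊗ b ⊗ b ⊗ b ⊗ g(a, b)))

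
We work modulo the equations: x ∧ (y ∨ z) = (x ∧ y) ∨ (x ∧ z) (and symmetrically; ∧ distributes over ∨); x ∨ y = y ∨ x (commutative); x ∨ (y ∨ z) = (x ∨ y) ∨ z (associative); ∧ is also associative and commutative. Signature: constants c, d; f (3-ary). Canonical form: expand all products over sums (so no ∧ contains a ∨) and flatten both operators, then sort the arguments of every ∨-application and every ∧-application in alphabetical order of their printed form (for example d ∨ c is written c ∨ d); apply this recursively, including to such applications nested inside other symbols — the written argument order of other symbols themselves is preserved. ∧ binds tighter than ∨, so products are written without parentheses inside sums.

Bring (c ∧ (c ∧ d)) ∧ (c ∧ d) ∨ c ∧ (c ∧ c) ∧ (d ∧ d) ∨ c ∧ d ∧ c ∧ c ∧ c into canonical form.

Answer: c ∧ c ∧ c ∧ c ∧ d ∨ c ∧ c ∧ c ∧ d ∧ d ∨ c ∧ c ∧ c ∧ d ∧ d

Derivation:
Un-nest:  c ∧ c ∧ c ∧ d ∧ d ∨ c ∧ c ∧ c ∧ d ∧ d ∨ c ∧ c ∧ c ∧ c ∧ d
Sort:  c ∧ c ∧ c ∧ c ∧ d ∨ c ∧ c ∧ c ∧ d ∧ d ∨ c ∧ c ∧ c ∧ d ∧ d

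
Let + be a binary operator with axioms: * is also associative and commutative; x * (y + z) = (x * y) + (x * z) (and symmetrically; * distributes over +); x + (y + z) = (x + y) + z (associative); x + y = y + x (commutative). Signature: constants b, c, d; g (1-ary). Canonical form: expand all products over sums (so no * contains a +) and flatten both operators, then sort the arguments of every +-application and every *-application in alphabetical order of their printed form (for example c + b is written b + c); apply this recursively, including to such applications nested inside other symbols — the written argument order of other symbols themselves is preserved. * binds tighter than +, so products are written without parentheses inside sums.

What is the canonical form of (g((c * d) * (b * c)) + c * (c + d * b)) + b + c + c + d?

Answer: b + b * c * d + c + c + c * c + d + g(b * c * c * d)

Derivation:
Distribute:  g(b * c * c * d) + c * c + b * c * d + b + c + c + d
Sort:  b + b * c * d + c + c + c * c + d + g(b * c * c * d)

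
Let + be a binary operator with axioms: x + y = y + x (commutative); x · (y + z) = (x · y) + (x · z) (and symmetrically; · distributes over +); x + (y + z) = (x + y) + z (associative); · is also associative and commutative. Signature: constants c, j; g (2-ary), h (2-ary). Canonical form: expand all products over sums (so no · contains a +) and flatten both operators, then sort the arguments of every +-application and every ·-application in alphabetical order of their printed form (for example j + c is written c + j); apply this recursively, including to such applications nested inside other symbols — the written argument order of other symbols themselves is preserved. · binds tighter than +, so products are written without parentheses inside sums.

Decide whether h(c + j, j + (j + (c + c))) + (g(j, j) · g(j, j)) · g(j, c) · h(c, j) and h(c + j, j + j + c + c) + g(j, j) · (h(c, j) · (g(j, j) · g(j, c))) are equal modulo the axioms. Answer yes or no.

Left:  h(c + j, j + (j + (c + c))) + (g(j, j) · g(j, j)) · g(j, c) · h(c, j)
  Flatten:  h(c + j, c + c + j + j) + g(j, c) · g(j, j) · g(j, j) · h(c, j)
  Sort arguments:  g(j, c) · g(j, j) · g(j, j) · h(c, j) + h(c + j, c + c + j + j)
Right:  h(c + j, j + j + c + c) + g(j, j) · (h(c, j) · (g(j, j) · g(j, c)))
  Merge nested applications:  h(c + j, c + c + j + j) + g(j, c) · g(j, j) · g(j, j) · h(c, j)
  Sort arguments:  g(j, c) · g(j, j) · g(j, j) · h(c, j) + h(c + j, c + c + j + j)

Answer: yes — both canonical forms are g(j, c) · g(j, j) · g(j, j) · h(c, j) + h(c + j, c + c + j + j)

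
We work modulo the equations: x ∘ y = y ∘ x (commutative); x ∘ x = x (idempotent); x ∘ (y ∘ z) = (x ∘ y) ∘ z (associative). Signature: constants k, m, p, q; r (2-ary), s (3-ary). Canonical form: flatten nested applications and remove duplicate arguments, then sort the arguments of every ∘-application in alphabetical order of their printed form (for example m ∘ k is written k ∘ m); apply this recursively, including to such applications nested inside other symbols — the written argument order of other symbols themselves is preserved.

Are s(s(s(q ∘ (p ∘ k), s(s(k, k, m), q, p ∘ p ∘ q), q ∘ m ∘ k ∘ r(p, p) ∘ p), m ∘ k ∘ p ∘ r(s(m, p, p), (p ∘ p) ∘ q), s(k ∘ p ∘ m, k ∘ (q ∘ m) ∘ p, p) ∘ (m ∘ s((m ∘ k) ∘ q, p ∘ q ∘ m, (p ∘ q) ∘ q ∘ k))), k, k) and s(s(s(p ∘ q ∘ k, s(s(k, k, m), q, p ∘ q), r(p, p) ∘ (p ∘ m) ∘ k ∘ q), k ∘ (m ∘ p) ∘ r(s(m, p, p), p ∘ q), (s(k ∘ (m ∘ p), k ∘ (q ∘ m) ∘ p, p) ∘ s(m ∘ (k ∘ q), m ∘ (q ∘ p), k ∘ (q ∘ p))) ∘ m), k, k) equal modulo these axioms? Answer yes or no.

Answer: yes — both canonical forms are s(s(s(k ∘ p ∘ q, s(s(k, k, m), q, p ∘ q), k ∘ m ∘ p ∘ q ∘ r(p, p)), k ∘ m ∘ p ∘ r(s(m, p, p), p ∘ q), m ∘ s(k ∘ m ∘ p, k ∘ m ∘ p ∘ q, p) ∘ s(k ∘ m ∘ q, m ∘ p ∘ q, k ∘ p ∘ q)), k, k)

Derivation:
Left:  s(s(s(q ∘ (p ∘ k), s(s(k, k, m), q, p ∘ p ∘ q), q ∘ m ∘ k ∘ r(p, p) ∘ p), m ∘ k ∘ p ∘ r(s(m, p, p), (p ∘ p) ∘ q), s(k ∘ p ∘ m, k ∘ (q ∘ m) ∘ p, p) ∘ (m ∘ s((m ∘ k) ∘ q, p ∘ q ∘ m, (p ∘ q) ∘ q ∘ k))), k, k)
  Work inside:  s(k ∘ p ∘ m, k ∘ (q ∘ m) ∘ p, p) ∘ (m ∘ s((m ∘ k) ∘ q, p ∘ q ∘ m, (p ∘ q) ∘ q ∘ k))
  Merge nested applications:  s(k ∘ p ∘ m, k ∘ (q ∘ m) ∘ p, p) ∘ m ∘ s((m ∘ k) ∘ q, p ∘ q ∘ m, (p ∘ q) ∘ q ∘ k)
  Simplify inside:  s(k ∘ p ∘ m, k ∘ (q ∘ m) ∘ p, p)  →  s(k ∘ m ∘ p, k ∘ m ∘ p ∘ q, p)
  Inside:  s((m ∘ k) ∘ q, p ∘ q ∘ m, (p ∘ q) ∘ q ∘ k)  →  s(k ∘ m ∘ q, m ∘ p ∘ q, k ∘ p ∘ q)
  Sort arguments:  m ∘ s(k ∘ m ∘ p, k ∘ m ∘ p ∘ q, p) ∘ s(k ∘ m ∘ q, m ∘ p ∘ q, k ∘ p ∘ q)
  Put back:  s(s(s(k ∘ p ∘ q, s(s(k, k, m), q, p ∘ q), k ∘ m ∘ p ∘ q ∘ r(p, p)), k ∘ m ∘ p ∘ r(s(m, p, p), p ∘ q), m ∘ s(k ∘ m ∘ p, k ∘ m ∘ p ∘ q, p) ∘ s(k ∘ m ∘ q, m ∘ p ∘ q, k ∘ p ∘ q)), k, k)
Right:  s(s(s(p ∘ q ∘ k, s(s(k, k, m), q, p ∘ q), r(p, p) ∘ (p ∘ m) ∘ k ∘ q), k ∘ (m ∘ p) ∘ r(s(m, p, p), p ∘ q), (s(k ∘ (m ∘ p), k ∘ (q ∘ m) ∘ p, p) ∘ s(m ∘ (k ∘ q), m ∘ (q ∘ p), k ∘ (q ∘ p))) ∘ m), k, k)
  Work inside:  (s(k ∘ (m ∘ p), k ∘ (q ∘ m) ∘ p, p) ∘ s(m ∘ (k ∘ q), m ∘ (q ∘ p), k ∘ (q ∘ p))) ∘ m
  Un-nest:  s(k ∘ (m ∘ p), k ∘ (q ∘ m) ∘ p, p) ∘ s(m ∘ (k ∘ q), m ∘ (q ∘ p), k ∘ (q ∘ p)) ∘ m
  Simplify inside:  s(k ∘ (m ∘ p), k ∘ (q ∘ m) ∘ p, p)  →  s(k ∘ m ∘ p, k ∘ m ∘ p ∘ q, p)
  Simplify inside:  s(m ∘ (k ∘ q), m ∘ (q ∘ p), k ∘ (q ∘ p))  →  s(k ∘ m ∘ q, m ∘ p ∘ q, k ∘ p ∘ q)
  Order the arguments:  m ∘ s(k ∘ m ∘ p, k ∘ m ∘ p ∘ q, p) ∘ s(k ∘ m ∘ q, m ∘ p ∘ q, k ∘ p ∘ q)
  Put back:  s(s(s(k ∘ p ∘ q, s(s(k, k, m), q, p ∘ q), k ∘ m ∘ p ∘ q ∘ r(p, p)), k ∘ m ∘ p ∘ r(s(m, p, p), p ∘ q), m ∘ s(k ∘ m ∘ p, k ∘ m ∘ p ∘ q, p) ∘ s(k ∘ m ∘ q, m ∘ p ∘ q, k ∘ p ∘ q)), k, k)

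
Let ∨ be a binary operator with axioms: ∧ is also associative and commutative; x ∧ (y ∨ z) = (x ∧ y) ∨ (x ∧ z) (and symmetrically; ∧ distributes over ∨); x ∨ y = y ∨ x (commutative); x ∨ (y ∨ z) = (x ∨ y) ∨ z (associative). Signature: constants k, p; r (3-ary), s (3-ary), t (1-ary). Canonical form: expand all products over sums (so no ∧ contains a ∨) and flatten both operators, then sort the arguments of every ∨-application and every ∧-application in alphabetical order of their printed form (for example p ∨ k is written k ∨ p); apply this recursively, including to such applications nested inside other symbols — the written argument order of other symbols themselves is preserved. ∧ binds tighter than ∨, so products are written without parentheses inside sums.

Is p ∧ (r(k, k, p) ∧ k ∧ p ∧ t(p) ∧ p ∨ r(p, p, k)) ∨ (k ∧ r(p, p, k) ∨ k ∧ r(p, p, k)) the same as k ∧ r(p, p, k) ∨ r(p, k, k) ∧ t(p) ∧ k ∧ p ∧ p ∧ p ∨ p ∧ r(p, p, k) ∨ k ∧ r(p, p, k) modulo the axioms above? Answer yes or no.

Left:  p ∧ (r(k, k, p) ∧ k ∧ p ∧ t(p) ∧ p ∨ r(p, p, k)) ∨ (k ∧ r(p, p, k) ∨ k ∧ r(p, p, k))
  Expand:  k ∧ p ∧ p ∧ p ∧ r(k, k, p) ∧ t(p) ∨ p ∧ r(p, p, k) ∨ k ∧ r(p, p, k) ∨ k ∧ r(p, p, k)
  Sort arguments:  k ∧ p ∧ p ∧ p ∧ r(k, k, p) ∧ t(p) ∨ k ∧ r(p, p, k) ∨ k ∧ r(p, p, k) ∨ p ∧ r(p, p, k)
Right:  k ∧ r(p, p, k) ∨ r(p, k, k) ∧ t(p) ∧ k ∧ p ∧ p ∧ p ∨ p ∧ r(p, p, k) ∨ k ∧ r(p, p, k)
  Un-nest:  k ∧ r(p, p, k) ∨ k ∧ p ∧ p ∧ p ∧ r(p, k, k) ∧ t(p) ∨ p ∧ r(p, p, k) ∨ k ∧ r(p, p, k)
  Order the arguments:  k ∧ p ∧ p ∧ p ∧ r(p, k, k) ∧ t(p) ∨ k ∧ r(p, p, k) ∨ k ∧ r(p, p, k) ∨ p ∧ r(p, p, k)

Answer: no — k ∧ p ∧ p ∧ p ∧ r(k, k, p) ∧ t(p) ∨ k ∧ r(p, p, k) ∨ k ∧ r(p, p, k) ∨ p ∧ r(p, p, k) vs k ∧ p ∧ p ∧ p ∧ r(p, k, k) ∧ t(p) ∨ k ∧ r(p, p, k) ∨ k ∧ r(p, p, k) ∨ p ∧ r(p, p, k)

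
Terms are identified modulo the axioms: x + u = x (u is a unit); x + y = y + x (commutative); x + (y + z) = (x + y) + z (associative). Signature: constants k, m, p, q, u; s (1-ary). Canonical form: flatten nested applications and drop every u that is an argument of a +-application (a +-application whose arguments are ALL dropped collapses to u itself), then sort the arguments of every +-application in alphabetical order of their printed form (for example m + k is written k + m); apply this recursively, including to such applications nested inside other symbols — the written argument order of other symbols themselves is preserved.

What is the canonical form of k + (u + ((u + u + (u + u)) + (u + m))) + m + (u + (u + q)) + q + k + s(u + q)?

Answer: k + k + m + m + q + q + s(q)

Derivation:
Merge nested applications:  k + u + u + u + u + u + u + m + m + u + u + q + q + k + s(u + q)
Canonicalize subterm:  s(u + q)  →  s(q)
Unit:  drop u (×8)
Sort arguments:  k + k + m + m + q + q + s(q)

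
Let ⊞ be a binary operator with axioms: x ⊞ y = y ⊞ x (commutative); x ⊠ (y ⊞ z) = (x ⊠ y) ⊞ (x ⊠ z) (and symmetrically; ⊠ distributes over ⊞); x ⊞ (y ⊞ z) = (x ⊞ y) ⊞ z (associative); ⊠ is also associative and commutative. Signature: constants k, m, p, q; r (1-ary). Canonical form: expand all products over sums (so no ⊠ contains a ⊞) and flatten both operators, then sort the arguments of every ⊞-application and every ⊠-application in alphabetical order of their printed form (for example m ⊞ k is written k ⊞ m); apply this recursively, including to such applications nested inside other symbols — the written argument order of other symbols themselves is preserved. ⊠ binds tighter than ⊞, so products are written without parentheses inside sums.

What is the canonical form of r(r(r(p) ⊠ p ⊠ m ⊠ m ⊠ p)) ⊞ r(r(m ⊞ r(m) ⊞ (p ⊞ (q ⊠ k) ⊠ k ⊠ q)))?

Flatten:  r(r(m ⊠ m ⊠ p ⊠ p ⊠ r(p))) ⊞ r(r(k ⊠ k ⊠ q ⊠ q ⊞ m ⊞ p ⊞ r(m)))
Order the arguments:  r(r(k ⊠ k ⊠ q ⊠ q ⊞ m ⊞ p ⊞ r(m))) ⊞ r(r(m ⊠ m ⊠ p ⊠ p ⊠ r(p)))

Answer: r(r(k ⊠ k ⊠ q ⊠ q ⊞ m ⊞ p ⊞ r(m))) ⊞ r(r(m ⊠ m ⊠ p ⊠ p ⊠ r(p)))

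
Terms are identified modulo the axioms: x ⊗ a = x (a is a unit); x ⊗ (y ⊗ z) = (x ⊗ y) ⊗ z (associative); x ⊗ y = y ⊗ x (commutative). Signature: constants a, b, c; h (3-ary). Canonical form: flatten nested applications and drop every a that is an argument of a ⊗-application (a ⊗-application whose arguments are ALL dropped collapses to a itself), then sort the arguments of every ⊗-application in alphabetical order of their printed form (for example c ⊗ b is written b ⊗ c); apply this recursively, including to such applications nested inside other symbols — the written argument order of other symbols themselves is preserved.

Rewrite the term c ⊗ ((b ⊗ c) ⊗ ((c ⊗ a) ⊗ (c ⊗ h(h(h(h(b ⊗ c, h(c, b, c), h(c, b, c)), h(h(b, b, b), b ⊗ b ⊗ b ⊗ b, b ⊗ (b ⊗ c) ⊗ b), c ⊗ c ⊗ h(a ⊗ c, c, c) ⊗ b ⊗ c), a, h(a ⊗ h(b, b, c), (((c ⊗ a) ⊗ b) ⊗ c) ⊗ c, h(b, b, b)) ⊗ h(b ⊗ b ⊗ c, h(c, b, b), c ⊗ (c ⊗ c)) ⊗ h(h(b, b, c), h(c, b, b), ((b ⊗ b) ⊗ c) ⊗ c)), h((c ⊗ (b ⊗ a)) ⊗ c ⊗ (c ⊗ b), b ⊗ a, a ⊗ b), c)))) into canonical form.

Merge nested applications:  c ⊗ b ⊗ c ⊗ c ⊗ a ⊗ c ⊗ h(h(h(h(b ⊗ c, h(c, b, c), h(c, b, c)), h(h(b, b, b), b ⊗ b ⊗ b ⊗ b, b ⊗ (b ⊗ c) ⊗ b), c ⊗ c ⊗ h(a ⊗ c, c, c) ⊗ b ⊗ c), a, h(a ⊗ h(b, b, c), (((c ⊗ a) ⊗ b) ⊗ c) ⊗ c, h(b, b, b)) ⊗ h(b ⊗ b ⊗ c, h(c, b, b), c ⊗ (c ⊗ c)) ⊗ h(h(b, b, c), h(c, b, b), ((b ⊗ b) ⊗ c) ⊗ c)), h((c ⊗ (b ⊗ a)) ⊗ c ⊗ (c ⊗ b), b ⊗ a, a ⊗ b), c)
Canonicalize subterm:  h(h(h(h(b ⊗ c, h(c, b, c), h(c, b, c)), h(h(b, b, b), b ⊗ b ⊗ b ⊗ b, b ⊗ (b ⊗ c) ⊗ b), c ⊗ c ⊗ h(a ⊗ c, c, c) ⊗ b ⊗ c), a, h(a ⊗ h(b, b, c), (((c ⊗ a) ⊗ b) ⊗ c) ⊗ c, h(b, b, b)) ⊗ h(b ⊗ b ⊗ c, h(c, b, b), c ⊗ (c ⊗ c)) ⊗ h(h(b, b, c), h(c, b, b), ((b ⊗ b) ⊗ c) ⊗ c)), h((c ⊗ (b ⊗ a)) ⊗ c ⊗ (c ⊗ b), b ⊗ a, a ⊗ b), c)  →  h(h(h(h(b ⊗ c, h(c, b, c), h(c, b, c)), h(h(b, b, b), b ⊗ b ⊗ b ⊗ b, b ⊗ b ⊗ b ⊗ c), b ⊗ c ⊗ c ⊗ c ⊗ h(c, c, c)), a, h(b ⊗ b ⊗ c, h(c, b, b), c ⊗ c ⊗ c) ⊗ h(h(b, b, c), b ⊗ c ⊗ c ⊗ c, h(b, b, b)) ⊗ h(h(b, b, c), h(c, b, b), b ⊗ b ⊗ c ⊗ c)), h(b ⊗ b ⊗ c ⊗ c ⊗ c, b, b), c)
Unit:  drop a
Sort arguments:  b ⊗ c ⊗ c ⊗ c ⊗ c ⊗ h(h(h(h(b ⊗ c, h(c, b, c), h(c, b, c)), h(h(b, b, b), b ⊗ b ⊗ b ⊗ b, b ⊗ b ⊗ b ⊗ c), b ⊗ c ⊗ c ⊗ c ⊗ h(c, c, c)), a, h(b ⊗ b ⊗ c, h(c, b, b), c ⊗ c ⊗ c) ⊗ h(h(b, b, c), b ⊗ c ⊗ c ⊗ c, h(b, b, b)) ⊗ h(h(b, b, c), h(c, b, b), b ⊗ b ⊗ c ⊗ c)), h(b ⊗ b ⊗ c ⊗ c ⊗ c, b, b), c)

Answer: b ⊗ c ⊗ c ⊗ c ⊗ c ⊗ h(h(h(h(b ⊗ c, h(c, b, c), h(c, b, c)), h(h(b, b, b), b ⊗ b ⊗ b ⊗ b, b ⊗ b ⊗ b ⊗ c), b ⊗ c ⊗ c ⊗ c ⊗ h(c, c, c)), a, h(b ⊗ b ⊗ c, h(c, b, b), c ⊗ c ⊗ c) ⊗ h(h(b, b, c), b ⊗ c ⊗ c ⊗ c, h(b, b, b)) ⊗ h(h(b, b, c), h(c, b, b), b ⊗ b ⊗ c ⊗ c)), h(b ⊗ b ⊗ c ⊗ c ⊗ c, b, b), c)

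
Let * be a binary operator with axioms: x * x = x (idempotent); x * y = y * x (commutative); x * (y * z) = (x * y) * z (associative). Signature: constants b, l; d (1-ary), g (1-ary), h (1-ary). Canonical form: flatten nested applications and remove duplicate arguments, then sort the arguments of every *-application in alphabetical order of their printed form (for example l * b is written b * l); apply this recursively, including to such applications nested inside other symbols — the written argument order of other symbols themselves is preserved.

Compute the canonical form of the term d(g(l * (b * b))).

Answer: d(g(b * l))

Derivation:
Focus inside:  l * (b * b)
Flatten:  l * b * b
Idempotence:  drop duplicate b
Sort arguments:  b * l
Rebuild:  d(g(b * l))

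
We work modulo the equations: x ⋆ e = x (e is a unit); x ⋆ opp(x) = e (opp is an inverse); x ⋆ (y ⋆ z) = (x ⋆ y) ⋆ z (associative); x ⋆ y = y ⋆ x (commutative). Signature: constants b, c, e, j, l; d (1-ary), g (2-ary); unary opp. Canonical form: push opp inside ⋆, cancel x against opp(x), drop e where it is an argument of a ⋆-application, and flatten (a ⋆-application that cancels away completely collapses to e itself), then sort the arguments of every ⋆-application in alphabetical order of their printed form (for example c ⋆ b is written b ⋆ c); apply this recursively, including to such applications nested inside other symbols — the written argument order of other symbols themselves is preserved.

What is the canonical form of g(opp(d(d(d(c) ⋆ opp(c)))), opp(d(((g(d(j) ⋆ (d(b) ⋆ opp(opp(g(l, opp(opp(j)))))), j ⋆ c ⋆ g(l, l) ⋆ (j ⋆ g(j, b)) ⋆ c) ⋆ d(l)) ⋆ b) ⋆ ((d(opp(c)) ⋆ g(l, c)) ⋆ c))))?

Focus inside:  ((g(d(j) ⋆ (d(b) ⋆ opp(opp(g(l, opp(opp(j)))))), j ⋆ c ⋆ g(l, l) ⋆ (j ⋆ g(j, b)) ⋆ c) ⋆ d(l)) ⋆ b) ⋆ ((d(opp(c)) ⋆ g(l, c)) ⋆ c)
Push opp inside:  distribute opp over ⋆ and collapse double opp
Combine occurrences:  g(d(b) ⋆ d(j) ⋆ g(l, j), c ⋆ c ⋆ g(j, b) ⋆ g(l, l) ⋆ j ⋆ j) ⋆ d(l) ⋆ b ⋆ d(opp(c)) ⋆ g(l, c) ⋆ c
Sort:  b ⋆ c ⋆ d(l) ⋆ d(opp(c)) ⋆ g(d(b) ⋆ d(j) ⋆ g(l, j), c ⋆ c ⋆ g(j, b) ⋆ g(l, l) ⋆ j ⋆ j) ⋆ g(l, c)
Reassemble:  g(opp(d(d(d(c) ⋆ opp(c)))), opp(d(b ⋆ c ⋆ d(l) ⋆ d(opp(c)) ⋆ g(d(b) ⋆ d(j) ⋆ g(l, j), c ⋆ c ⋆ g(j, b) ⋆ g(l, l) ⋆ j ⋆ j) ⋆ g(l, c))))

Answer: g(opp(d(d(d(c) ⋆ opp(c)))), opp(d(b ⋆ c ⋆ d(l) ⋆ d(opp(c)) ⋆ g(d(b) ⋆ d(j) ⋆ g(l, j), c ⋆ c ⋆ g(j, b) ⋆ g(l, l) ⋆ j ⋆ j) ⋆ g(l, c))))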